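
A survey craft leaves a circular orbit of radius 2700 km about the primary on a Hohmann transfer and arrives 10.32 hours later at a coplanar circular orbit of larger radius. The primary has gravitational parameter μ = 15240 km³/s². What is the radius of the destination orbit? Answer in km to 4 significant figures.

r₂ = 23040 km

Transfer time t = 10.32 hours = 37152 s, and t = π√(a_t³/μ).
So a_t = (μ t²/π²)^(1/3) = (15240 × (37152)² / π²)^(1/3) = 12869 km.
Since a_t = (r₁ + r₂)/2, r₂ = 2a_t − r₁ = 2×12869 − 2700 = 23038 km.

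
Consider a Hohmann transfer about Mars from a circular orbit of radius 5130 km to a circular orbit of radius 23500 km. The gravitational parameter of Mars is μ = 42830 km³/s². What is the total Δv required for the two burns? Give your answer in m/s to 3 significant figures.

Δv = 1350 m/s

Semi-major axis of the transfer orbit: a_t = (5130 + 23500)/2 = 14315 km.
Circular speed at r₁: v₁ = √(μ/r₁) = √(42830/5130) = 2.88945 km/s.
Transfer-orbit speed at r₁ (vis-viva equation): v_p = √[μ(2/r₁ − 1/a_t)] = 3.70215 km/s.
First burn Δv₁ = |v_p − v₁| = 0.81270 km/s.
Circular speed at r₂: v₂ = √(μ/r₂) = 1.35002 km/s.
Transfer-orbit speed at r₂: v_a = √[μ(2/r₂ − 1/a_t)] = 0.808171 km/s.
Second burn Δv₂ = |v₂ − v_a| = 0.54185 km/s.
Δv = Δv₁ + Δv₂ = 0.81270 + 0.54185 = 1.355 km/s.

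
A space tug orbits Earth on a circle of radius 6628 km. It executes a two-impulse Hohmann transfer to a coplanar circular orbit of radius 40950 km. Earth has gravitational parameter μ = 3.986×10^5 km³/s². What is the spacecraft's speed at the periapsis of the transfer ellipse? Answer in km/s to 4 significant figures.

The Hohmann ellipse has a_t = (r₁ + r₂)/2 = 23789 km.
At periapsis, r = 6628 km.
From the vis-viva equation, v = √[μ(2/r − 1/a_t)] = 10.17 km/s.

v = 10.17 km/s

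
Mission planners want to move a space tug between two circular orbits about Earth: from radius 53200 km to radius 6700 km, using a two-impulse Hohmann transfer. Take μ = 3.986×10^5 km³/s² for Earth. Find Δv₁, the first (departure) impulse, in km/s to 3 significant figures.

The Hohmann ellipse has a_t = (r₁ + r₂)/2 = 29950 km.
Circular speed at r = 53200 km: v_c = √(μ/r) = 2.7372 km/s.
Vis-viva on the transfer ellipse at r = 53200 km gives v_t = √[μ(2/r − 1/a_t)] = 1.2946 km/s.
Δv₁ = |v_t − v_c| = |1.2946 − 2.7372| = 1.443 km/s.

Δv₁ = 1.44 km/s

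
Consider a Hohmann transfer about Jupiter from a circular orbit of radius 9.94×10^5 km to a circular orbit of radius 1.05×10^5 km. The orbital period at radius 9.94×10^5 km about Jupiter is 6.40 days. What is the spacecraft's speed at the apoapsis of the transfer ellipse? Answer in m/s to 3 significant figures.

From Kepler's third law T² = 4π²r³/μ at r = 9.94×10^5 km, T = 6.40 days = 6.40 × 86400 s = 5.5296×10^5 s: μ = 4π²r³/T² = 1.26804×10^8 km³/s².
Semi-major axis of the transfer orbit: a_t = (9.940×10^5 + 1.050×10^5)/2 = 5.495×10^5 km.
The apoapsis of the transfer ellipse is at r = 9.940×10^5 km.
Vis-viva: v = √[μ(2/r − 1/a_t)] = √[1.26804×10^8 × (2/9.940×10^5 − 1/5.495×10^5)] = 4.937 km/s.

v = 4940 m/s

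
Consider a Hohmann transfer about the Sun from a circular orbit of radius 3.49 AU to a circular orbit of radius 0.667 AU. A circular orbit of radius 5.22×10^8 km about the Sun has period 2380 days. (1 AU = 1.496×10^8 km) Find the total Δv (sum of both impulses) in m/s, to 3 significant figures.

From Kepler's third law T² = 4π²r³/μ at r = 5.22×10^8 km, T = 2380 days = 2380 × 86400 s = 2.05632×10^8 s: μ = 4π²r³/T² = 1.32797×10^11 km³/s².
In km: r₁ = 3.49 × 1.496×10^8 = 5.22104×10^8 km; r₂ = 0.667 × 1.496×10^8 = 9.97832×10^7 km.
Semi-major axis of the transfer orbit: a_t = (5.22104×10^8 + 9.97832×10^7)/2 = 3.109436×10^8 km.
Circular speed at r₁: v₁ = √(μ/r₁) = √(1.32797×10^11/5.22104×10^8) = 15.9484 km/s.
On the transfer ellipse at r₁, vis-viva equation gives v_a = √[μ(2/r₁ − 1/a_t)] = 9.03450 km/s.
First burn Δv₁ = |v_a − v₁| = 6.914 km/s.
Circular speed at r₂: v₂ = √(μ/r₂) = 36.48 km/s.
Transfer-orbit speed at r₂: v_p = √[μ(2/r₂ − 1/a_t)] = 47.27 km/s.
Second burn Δv₂ = |v₂ − v_p| = 10.79 km/s.
Δv = Δv₁ + Δv₂ = 6.914 + 10.79 = 17.70 km/s.

Δv = 17700 m/s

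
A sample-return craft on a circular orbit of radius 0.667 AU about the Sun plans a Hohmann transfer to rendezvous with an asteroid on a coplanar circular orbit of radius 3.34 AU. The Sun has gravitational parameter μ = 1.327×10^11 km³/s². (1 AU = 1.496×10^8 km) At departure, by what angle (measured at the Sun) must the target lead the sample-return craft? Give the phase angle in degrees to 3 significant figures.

In km: r₁ = 0.667 × 1.496×10^8 = 9.97832×10^7 km; r₂ = 3.34 × 1.496×10^8 = 4.99664×10^8 km.
Semi-major axis of the transfer orbit: a_t = (9.97832×10^7 + 4.99664×10^8)/2 = 2.997236×10^8 km.
The half-period of the transfer ellipse is t = π√(a_t³/μ) = 4.475029×10^7 s.
Target angular speed ω₂ = √(μ/r₂³) = 3.261507×10^-8 rad/s.
Angle swept by the target during transfer: ω₂·t = 1.459534 rad = 83.63°.
The sample-return craft traverses 180° on the transfer ellipse, so the target must lead by 180° − 83.63° = 96.4°.

φ = 96.4°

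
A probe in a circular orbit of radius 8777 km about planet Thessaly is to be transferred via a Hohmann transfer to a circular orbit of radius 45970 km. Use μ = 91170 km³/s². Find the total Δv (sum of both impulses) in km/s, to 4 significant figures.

Semi-major axis of the transfer orbit: a_t = (8777 + 45970)/2 = 27373.5 km.
At r₁ the circular-orbit speed is v₁ = √(μ/r₁) = 3.2229453 km/s.
Transfer-orbit speed at r₁ (vis-viva): v_p = √[μ(2/r₁ − 1/a_t)] = 4.1766205 km/s.
First burn Δv₁ = |v_p − v₁| = 0.95368 km/s.
Circular speed at r₂: v₂ = √(μ/r₂) = 1.40828 km/s.
Transfer-orbit speed at r₂: v_a = √[μ(2/r₂ − 1/a_t)] = 0.797437 km/s.
Second burn Δv₂ = |v₂ − v_a| = 0.61084 km/s.
Total Δv = Δv₁ + Δv₂ = 1.565 km/s.

Δv = 1.565 km/s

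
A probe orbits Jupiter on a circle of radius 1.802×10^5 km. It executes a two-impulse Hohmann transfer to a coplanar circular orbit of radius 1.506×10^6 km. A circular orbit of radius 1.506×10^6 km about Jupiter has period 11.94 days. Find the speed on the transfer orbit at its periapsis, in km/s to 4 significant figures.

From Kepler's third law T² = 4π²r³/μ at r = 1.506×10^6 km, T = 11.94 days = 11.94 × 86400 s = 1.031616×10^6 s: μ = 4π²r³/T² = 1.26706×10^8 km³/s².
Transfer-ellipse semi-major axis a_t = (r₁ + r₂)/2 = (1.802×10^5 + 1.506×10^6)/2 = 8.431×10^5 km.
The periapsis of the transfer ellipse is at r = 1.802×10^5 km.
Applying v² = μ(2/r − 1/a_t): v = 35.44 km/s.

v = 35.44 km/s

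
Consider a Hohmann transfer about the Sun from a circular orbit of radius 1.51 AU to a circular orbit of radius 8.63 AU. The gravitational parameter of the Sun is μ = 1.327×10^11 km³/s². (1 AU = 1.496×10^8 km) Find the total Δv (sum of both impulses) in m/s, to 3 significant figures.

Δv = 12000 m/s

In km: r₁ = 1.51 × 1.496×10^8 = 2.25896×10^8 km; r₂ = 8.63 × 1.496×10^8 = 1.291048×10^9 km.
Semi-major axis of the transfer orbit: a_t = (2.25896×10^8 + 1.291048×10^9)/2 = 7.58472×10^8 km.
Circular speed at r₁: v₁ = √(μ/r₁) = √(1.327×10^11/2.25896×10^8) = 24.2371 km/s.
On the transfer ellipse at r₁, vis-viva equation gives v_p = √[μ(2/r₁ − 1/a_t)] = 31.6215 km/s.
First burn Δv₁ = |v_p − v₁| = 7.384 km/s.
At r₂, v₂ = √(μ/r₂) = 10.138 km/s.
Transfer-orbit speed at r₂: v_a = √[μ(2/r₂ − 1/a_t)] = 5.5328 km/s.
Second burn Δv₂ = |v₂ − v_a| = 4.605 km/s.
Total Δv = Δv₁ + Δv₂ = 11.99 km/s.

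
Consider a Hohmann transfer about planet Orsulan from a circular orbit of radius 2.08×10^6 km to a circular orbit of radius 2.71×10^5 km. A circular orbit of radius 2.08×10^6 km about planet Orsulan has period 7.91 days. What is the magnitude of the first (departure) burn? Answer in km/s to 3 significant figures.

Δv₁ = 9.94 km/s

From Kepler's third law T² = 4π²r³/μ at r = 2.08×10^6 km, T = 7.91 days = 7.91 × 86400 s = 6.83424×10^5 s: μ = 4π²r³/T² = 7.60623×10^8 km³/s².
Semi-major axis of the transfer orbit: a_t = (2.080×10^6 + 2.710×10^5)/2 = 1.1755×10^6 km.
Circular speed at r = 2.080×10^6 km: v_c = √(μ/r) = 19.123 km/s.
Transfer-orbit speed at the same r (vis-viva, a = a_t): v_t = √[μ(2/r − 1/a_t)] = 9.1818 km/s.
Δv₁ = |v_t − v_c| = |9.1818 − 19.123| = 9.941 km/s.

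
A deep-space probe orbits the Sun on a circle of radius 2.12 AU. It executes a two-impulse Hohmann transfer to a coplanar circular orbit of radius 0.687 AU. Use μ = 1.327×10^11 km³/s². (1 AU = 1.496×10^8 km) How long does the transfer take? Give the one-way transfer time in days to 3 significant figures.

t = 304 days

In km: r₁ = 2.12 × 1.496×10^8 = 3.17152×10^8 km; r₂ = 0.687 × 1.496×10^8 = 1.027752×10^8 km.
The Hohmann ellipse has a_t = (r₁ + r₂)/2 = 2.099636×10^8 km.
Transfer time t = π√(a_t³/μ) = π√((2.099636×10^8)³ / 1.327×10^11) = 2.624×10^7 s.
Converting: 2.624×10^7 s ÷ 86400 s/day = 304 days.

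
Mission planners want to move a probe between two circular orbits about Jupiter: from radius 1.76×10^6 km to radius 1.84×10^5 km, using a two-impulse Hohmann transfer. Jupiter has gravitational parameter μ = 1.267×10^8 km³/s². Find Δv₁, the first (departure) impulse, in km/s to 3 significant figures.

Δv₁ = 4.79 km/s

The Hohmann ellipse has a_t = (r₁ + r₂)/2 = 9.720×10^5 km.
On the circular orbit at r = 1.760×10^6 km, v_c = √(μ/r) = 8.485 km/s.
Vis-viva on the transfer ellipse at r = 1.760×10^6 km gives v_t = √[μ(2/r − 1/a_t)] = 3.692 km/s.
Δv₁ = |v_t − v_c| = |3.692 − 8.485| = 4.793 km/s.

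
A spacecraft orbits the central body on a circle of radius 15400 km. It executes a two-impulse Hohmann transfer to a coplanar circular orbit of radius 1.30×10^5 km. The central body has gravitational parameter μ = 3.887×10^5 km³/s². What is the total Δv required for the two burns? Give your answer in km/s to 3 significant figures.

Δv = 2.63 km/s

Transfer-ellipse semi-major axis a_t = (r₁ + r₂)/2 = (15400 + 1.300×10^5)/2 = 72700 km.
At r₁ the circular-orbit speed is v₁ = √(μ/r₁) = 5.0240 km/s.
On the transfer ellipse at r₁, vis-viva gives v_p = √[μ(2/r₁ − 1/a_t)] = 6.7182 km/s.
First burn Δv₁ = |v_p − v₁| = 1.6942 km/s.
At r₂, v₂ = √(μ/r₂) = 1.729162 km/s.
Transfer-orbit speed at r₂: v_a = √[μ(2/r₂ − 1/a_t)] = 0.7958455 km/s.
Second burn Δv₂ = |v₂ − v_a| = 0.93332 km/s.
Total Δv = Δv₁ + Δv₂ = 2.628 km/s.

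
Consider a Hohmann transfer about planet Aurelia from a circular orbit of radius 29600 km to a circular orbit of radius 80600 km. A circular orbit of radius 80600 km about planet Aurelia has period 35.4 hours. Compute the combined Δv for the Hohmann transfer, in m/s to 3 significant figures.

Δv = 2430 m/s

From Kepler's third law T² = 4π²r³/μ at r = 80600 km, T = 35.4 hours = 35.4 × 3600 s = 1.2744×10^5 s: μ = 4π²r³/T² = 1.27278×10^6 km³/s².
Transfer-ellipse semi-major axis a_t = (r₁ + r₂)/2 = (29600 + 80600)/2 = 55100 km.
Circular speed at r₁: v₁ = √(μ/r₁) = √(1.27278×10^6/29600) = 6.557 km/s.
Transfer-orbit speed at r₁ (vis-viva): v_p = √[μ(2/r₁ − 1/a_t)] = 7.931 km/s.
First burn Δv₁ = |v_p − v₁| = 1.374 km/s.
Circular speed at r₂: v₂ = √(μ/r₂) = 3.974 km/s.
Transfer-orbit speed at r₂: v_a = √[μ(2/r₂ − 1/a_t)] = 2.913 km/s.
Second burn Δv₂ = |v₂ − v_a| = 1.061 km/s.
Total Δv = Δv₁ + Δv₂ = 2.435 km/s.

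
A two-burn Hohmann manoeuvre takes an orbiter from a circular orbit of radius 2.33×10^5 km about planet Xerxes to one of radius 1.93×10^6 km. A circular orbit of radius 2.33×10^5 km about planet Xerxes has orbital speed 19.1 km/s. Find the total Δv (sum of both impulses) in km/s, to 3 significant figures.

Δv = 9.97 km/s

From the circular-orbit relation v² = μ/r at r = 2.33×10^5 km: μ = v²r = (19.1)² × 2.33×10^5 = 8.50007×10^7 km³/s².
The Hohmann ellipse has a_t = (r₁ + r₂)/2 = 1.0815×10^6 km.
Circular speed at r₁: v₁ = √(μ/r₁) = √(8.50007×10^7/2.330×10^5) = 19.100 km/s.
On the transfer ellipse at r₁, vis-viva gives v_p = √[μ(2/r₁ − 1/a_t)] = 25.515 km/s.
First burn Δv₁ = |v_p − v₁| = 6.415 km/s.
Circular speed at r₂: v₂ = √(μ/r₂) = 6.636 km/s.
Transfer-orbit speed at r₂: v_a = √[μ(2/r₂ − 1/a_t)] = 3.080 km/s.
Second burn Δv₂ = |v₂ − v_a| = 3.556 km/s.
Total Δv = Δv₁ + Δv₂ = 9.971 km/s.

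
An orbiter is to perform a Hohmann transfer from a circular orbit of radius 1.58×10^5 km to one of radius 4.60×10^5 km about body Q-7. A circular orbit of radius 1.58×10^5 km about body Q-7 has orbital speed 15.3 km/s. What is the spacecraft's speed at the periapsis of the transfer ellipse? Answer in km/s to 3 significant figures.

v = 18.7 km/s

From the circular-orbit relation v² = μ/r at r = 1.58×10^5 km: μ = v²r = (15.3)² × 1.58×10^5 = 3.69862×10^7 km³/s².
Semi-major axis of the transfer orbit: a_t = (1.580×10^5 + 4.600×10^5)/2 = 3.090×10^5 km.
The periapsis of the transfer ellipse is at r = 1.580×10^5 km.
From the vis-viva equation, v = √[μ(2/r − 1/a_t)] = 18.67 km/s.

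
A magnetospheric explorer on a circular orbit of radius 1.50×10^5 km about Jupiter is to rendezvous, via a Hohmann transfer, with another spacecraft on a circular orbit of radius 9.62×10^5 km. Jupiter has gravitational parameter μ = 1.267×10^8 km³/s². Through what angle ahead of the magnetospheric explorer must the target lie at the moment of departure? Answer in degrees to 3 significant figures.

φ = 101°

The Hohmann ellipse has a_t = (r₁ + r₂)/2 = 5.560×10^5 km.
Transfer time t = π√(a_t³/μ) = 1.1571×10^5 s.
The target's mean motion on its circular orbit is ω₂ = √(μ/r₂³) = 1.1930×10^-5 rad/s.
Angle swept by the target during transfer: ω₂·t = 1.3804 rad = 79.09°.
The magnetospheric explorer traverses 180° on the transfer ellipse, so the target must lead by 180° − 79.09° = 101°.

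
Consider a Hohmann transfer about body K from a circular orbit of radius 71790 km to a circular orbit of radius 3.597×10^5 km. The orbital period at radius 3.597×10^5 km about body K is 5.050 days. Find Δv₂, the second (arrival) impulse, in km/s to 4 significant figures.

From Kepler's third law T² = 4π²r³/μ at r = 3.597×10^5 km, T = 5.050 days = 5.050 × 86400 s = 4.3632×10^5 s: μ = 4π²r³/T² = 9.65097×10^6 km³/s².
Transfer-ellipse semi-major axis a_t = (r₁ + r₂)/2 = (71790 + 3.597×10^5)/2 = 2.15745×10^5 km.
On the circular orbit at r = 3.597×10^5 km, v_c = √(μ/r) = 5.180 km/s.
Vis-viva on the transfer ellipse at r = 3.597×10^5 km gives v_t = √[μ(2/r − 1/a_t)] = 2.988 km/s.
Δv₂ = |v_t − v_c| = |2.988 − 5.180| = 2.192 km/s.

Δv₂ = 2.192 km/s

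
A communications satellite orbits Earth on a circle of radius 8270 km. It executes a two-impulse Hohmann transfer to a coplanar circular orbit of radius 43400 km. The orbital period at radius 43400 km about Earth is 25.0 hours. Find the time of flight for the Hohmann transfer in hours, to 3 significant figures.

t = 5.74 hours

From Kepler's third law T² = 4π²r³/μ at r = 43400 km, T = 25.0 hours = 25.0 × 3600 s = 90000 s: μ = 4π²r³/T² = 3.98423×10^5 km³/s².
The Hohmann ellipse has a_t = (r₁ + r₂)/2 = 25835 km.
Half the transfer-orbit period gives t = π√(a_t³/μ) = 20670 s.
Converting: 20670 s ÷ 3600 s/hour = 5.74 hours.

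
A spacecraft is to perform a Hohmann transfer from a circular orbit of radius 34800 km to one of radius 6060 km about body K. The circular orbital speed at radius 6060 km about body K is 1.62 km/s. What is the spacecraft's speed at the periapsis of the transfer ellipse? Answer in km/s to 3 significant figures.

v = 2.11 km/s

From the circular-orbit relation v² = μ/r at r = 6060 km: μ = v²r = (1.62)² × 6060 = 15903.9 km³/s².
The Hohmann ellipse has a_t = (r₁ + r₂)/2 = 20430 km.
At periapsis, r = 6060 km.
Vis-viva: v = √[μ(2/r − 1/a_t)] = √[15903.9 × (2/6060 − 1/20430)] = 2.114 km/s.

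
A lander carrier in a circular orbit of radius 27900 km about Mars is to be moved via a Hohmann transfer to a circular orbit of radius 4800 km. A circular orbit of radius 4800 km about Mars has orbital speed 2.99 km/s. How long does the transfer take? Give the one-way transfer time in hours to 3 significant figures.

t = 8.81 hours

From the circular-orbit relation v² = μ/r at r = 4800 km: μ = v²r = (2.99)² × 4800 = 42912.5 km³/s².
The Hohmann ellipse has a_t = (r₁ + r₂)/2 = 16350 km.
Transfer time t = π√(a_t³/μ) = π√((16350)³ / 42912.5) = 31710 s.
Converting: 31710 s ÷ 3600 s/hour = 8.81 hours.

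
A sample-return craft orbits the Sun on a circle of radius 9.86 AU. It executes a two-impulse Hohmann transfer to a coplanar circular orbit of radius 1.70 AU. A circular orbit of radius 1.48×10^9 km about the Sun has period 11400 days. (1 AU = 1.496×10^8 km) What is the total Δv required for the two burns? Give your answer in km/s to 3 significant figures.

From Kepler's third law T² = 4π²r³/μ at r = 1.48×10^9 km, T = 11400 days = 11400 × 86400 s = 9.8496×10^8 s: μ = 4π²r³/T² = 1.31919×10^11 km³/s².
In km: r₁ = 9.86 × 1.496×10^8 = 1.475056×10^9 km; r₂ = 1.70 × 1.496×10^8 = 2.5432×10^8 km.
Transfer-ellipse semi-major axis a_t = (r₁ + r₂)/2 = (1.475056×10^9 + 2.5432×10^8)/2 = 8.64688×10^8 km.
Circular speed at r₁: v₁ = √(μ/r₁) = √(1.31919×10^11/1.475056×10^9) = 9.457 km/s.
On the transfer ellipse at r₁, v² = μ(2/r − 1/a) gives v_a = √[μ(2/r₁ − 1/a_t)] = 5.129 km/s.
First burn Δv₁ = |v_a − v₁| = 4.328 km/s.
At r₂, v₂ = √(μ/r₂) = 22.7753 km/s.
Transfer-orbit speed at r₂: v_p = √[μ(2/r₂ − 1/a_t)] = 29.7467 km/s.
Second burn Δv₂ = |v₂ − v_p| = 6.971 km/s.
Total Δv = Δv₁ + Δv₂ = 11.30 km/s.

Δv = 11.3 km/s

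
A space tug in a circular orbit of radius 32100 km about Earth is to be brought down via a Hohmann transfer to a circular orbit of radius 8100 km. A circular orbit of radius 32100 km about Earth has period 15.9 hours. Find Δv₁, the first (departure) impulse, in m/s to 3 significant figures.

From Kepler's third law T² = 4π²r³/μ at r = 32100 km, T = 15.9 hours = 15.9 × 3600 s = 57240 s: μ = 4π²r³/T² = 3.98543×10^5 km³/s².
The Hohmann ellipse has a_t = (r₁ + r₂)/2 = 20100 km.
On the circular orbit at r = 32100 km, v_c = √(μ/r) = 3.524 km/s.
Transfer-orbit speed at the same r (vis-viva, a = a_t): v_t = √[μ(2/r − 1/a_t)] = 2.237 km/s.
Δv₁ = |v_t − v_c| = |2.237 − 3.524| = 1.287 km/s.

Δv₁ = 1290 m/s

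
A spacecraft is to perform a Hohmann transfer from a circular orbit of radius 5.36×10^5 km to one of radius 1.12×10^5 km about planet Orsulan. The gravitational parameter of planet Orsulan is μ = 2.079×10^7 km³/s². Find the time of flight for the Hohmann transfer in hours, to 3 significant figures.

The Hohmann ellipse has a_t = (r₁ + r₂)/2 = 3.240×10^5 km.
Transfer time t = π√(a_t³/μ) = π√((3.240×10^5)³ / 2.079×10^7) = 1.271×10^5 s.
Converting: 1.271×10^5 s ÷ 3600 s/hour = 35.3 hours.

t = 35.3 hours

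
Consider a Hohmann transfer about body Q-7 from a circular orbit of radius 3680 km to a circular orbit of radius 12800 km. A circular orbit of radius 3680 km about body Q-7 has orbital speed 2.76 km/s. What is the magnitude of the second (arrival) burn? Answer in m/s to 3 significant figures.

From the circular-orbit relation v² = μ/r at r = 3680 km: μ = v²r = (2.76)² × 3680 = 28032.8 km³/s².
The Hohmann ellipse has a_t = (r₁ + r₂)/2 = 8240 km.
On the circular orbit at r = 12800 km, v_c = √(μ/r) = 1.4799 km/s.
Vis-viva on the transfer ellipse at r = 12800 km gives v_t = √[μ(2/r − 1/a_t)] = 0.98898 km/s.
Δv₂ = |v_t − v_c| = |0.98898 − 1.4799| = 0.4909 km/s.

Δv₂ = 491 m/s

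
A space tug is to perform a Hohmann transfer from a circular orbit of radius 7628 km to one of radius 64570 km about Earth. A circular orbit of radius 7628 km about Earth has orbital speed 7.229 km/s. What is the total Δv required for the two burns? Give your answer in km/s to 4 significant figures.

From the circular-orbit relation v² = μ/r at r = 7628 km: μ = v²r = (7.229)² × 7628 = 3.98627×10^5 km³/s².
The Hohmann ellipse has a_t = (r₁ + r₂)/2 = 36099 km.
At r₁ the circular-orbit speed is v₁ = √(μ/r₁) = 7.229 km/s.
On the transfer ellipse at r₁, vis-viva equation gives v_p = √[μ(2/r₁ − 1/a_t)] = 9.668 km/s.
First burn Δv₁ = |v_p − v₁| = 2.439 km/s.
At r₂, v₂ = √(μ/r₂) = 2.485 km/s.
Transfer-orbit speed at r₂: v_a = √[μ(2/r₂ − 1/a_t)] = 1.142 km/s.
Second burn Δv₂ = |v₂ − v_a| = 1.343 km/s.
Δv = Δv₁ + Δv₂ = 2.439 + 1.343 = 3.782 km/s.

Δv = 3.782 km/s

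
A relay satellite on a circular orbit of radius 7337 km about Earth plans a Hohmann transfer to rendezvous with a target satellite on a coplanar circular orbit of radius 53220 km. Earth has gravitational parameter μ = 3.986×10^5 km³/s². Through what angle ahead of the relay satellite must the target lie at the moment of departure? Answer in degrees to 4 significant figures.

φ = 102.8°

Semi-major axis of the transfer orbit: a_t = (7337 + 53220)/2 = 30278.5 km.
The half-period of the transfer ellipse is t = π√(a_t³/μ) = 26217.0 s.
The target's mean motion on its circular orbit is ω₂ = √(μ/r₂³) = 5.14229×10^-5 rad/s.
Angle swept by the target during transfer: ω₂·t = 1.34815 rad = 77.24°.
The relay satellite traverses 180° on the transfer ellipse, so the target must lead by 180° − 77.24° = 102.8°.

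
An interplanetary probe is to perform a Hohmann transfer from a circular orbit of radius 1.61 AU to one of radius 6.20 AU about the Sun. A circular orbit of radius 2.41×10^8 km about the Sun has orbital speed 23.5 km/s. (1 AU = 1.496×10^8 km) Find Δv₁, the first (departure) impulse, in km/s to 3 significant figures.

Δv₁ = 6.11 km/s

From the circular-orbit relation v² = μ/r at r = 2.41×10^8 km: μ = v²r = (23.5)² × 2.41×10^8 = 1.33092×10^11 km³/s².
In km: r₁ = 1.61 × 1.496×10^8 = 2.40856×10^8 km; r₂ = 6.20 × 1.496×10^8 = 9.2752×10^8 km.
Transfer-ellipse semi-major axis a_t = (r₁ + r₂)/2 = (2.40856×10^8 + 9.2752×10^8)/2 = 5.84188×10^8 km.
On the circular orbit at r = 2.40856×10^8 km, v_c = √(μ/r) = 23.507 km/s.
Transfer-orbit speed at the same r (vis-viva, a = a_t): v_t = √[μ(2/r − 1/a_t)] = 29.620 km/s.
Δv₁ = |v_t − v_c| = |29.620 − 23.507| = 6.113 km/s.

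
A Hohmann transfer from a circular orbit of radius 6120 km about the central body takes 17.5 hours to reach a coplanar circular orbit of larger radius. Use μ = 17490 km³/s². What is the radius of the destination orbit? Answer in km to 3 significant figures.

r₂ = 32200 km

Transfer time t = 17.5 hours = 63000 s, and t = π√(a_t³/μ).
So a_t = (μ t²/π²)^(1/3) = (17490 × (63000)² / π²)^(1/3) = 19160 km.
Since a_t = (r₁ + r₂)/2, r₂ = 2a_t − r₁ = 2×19160 − 6120 = 32200 km.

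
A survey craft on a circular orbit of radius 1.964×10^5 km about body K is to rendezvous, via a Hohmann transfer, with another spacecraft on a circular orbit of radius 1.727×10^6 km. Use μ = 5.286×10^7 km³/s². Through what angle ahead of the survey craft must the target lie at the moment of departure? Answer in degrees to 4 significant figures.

Transfer-ellipse semi-major axis a_t = (r₁ + r₂)/2 = (1.964×10^5 + 1.727×10^6)/2 = 9.617×10^5 km.
Transfer time t = π√(a_t³/μ) = 4.0752×10^5 s.
The target's mean motion on its circular orbit is ω₂ = √(μ/r₂³) = 3.2035×10^-6 rad/s.
Angle swept by the target during transfer: ω₂·t = 1.3055 rad = 74.80°.
Arrival is 180° from departure on the ellipse, so φ = 180° − 74.80° = 105.2°.

φ = 105.2°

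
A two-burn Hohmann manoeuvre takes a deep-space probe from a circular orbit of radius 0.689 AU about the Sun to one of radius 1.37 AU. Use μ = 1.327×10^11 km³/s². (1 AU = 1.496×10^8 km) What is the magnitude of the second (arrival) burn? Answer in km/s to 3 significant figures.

Δv₂ = 4.63 km/s

In km: r₁ = 0.689 × 1.496×10^8 = 1.030744×10^8 km; r₂ = 1.37 × 1.496×10^8 = 2.04952×10^8 km.
The Hohmann ellipse has a_t = (r₁ + r₂)/2 = 1.540132×10^8 km.
Circular speed at r = 2.04952×10^8 km: v_c = √(μ/r) = 25.445 km/s.
Transfer-orbit speed at the same r (vis-viva, a = a_t): v_t = √[μ(2/r − 1/a_t)] = 20.816 km/s.
Δv₂ = |v_t − v_c| = |20.816 − 25.445| = 4.629 km/s.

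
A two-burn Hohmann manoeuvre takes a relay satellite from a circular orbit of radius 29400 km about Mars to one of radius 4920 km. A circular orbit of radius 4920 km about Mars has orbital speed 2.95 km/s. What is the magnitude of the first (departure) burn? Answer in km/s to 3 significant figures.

Δv₁ = 0.561 km/s

From the circular-orbit relation v² = μ/r at r = 4920 km: μ = v²r = (2.95)² × 4920 = 42816.3 km³/s².
Semi-major axis of the transfer orbit: a_t = (29400 + 4920)/2 = 17160 km.
Circular speed at r = 29400 km: v_c = √(μ/r) = 1.2068 km/s.
Vis-viva on the transfer ellipse at r = 29400 km gives v_t = √[μ(2/r − 1/a_t)] = 0.64618 km/s.
Δv₁ = |v_t − v_c| = |0.64618 − 1.2068| = 0.5606 km/s.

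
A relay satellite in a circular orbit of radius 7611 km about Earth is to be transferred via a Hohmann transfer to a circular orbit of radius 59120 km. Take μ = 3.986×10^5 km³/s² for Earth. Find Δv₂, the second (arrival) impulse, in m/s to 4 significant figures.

Transfer-ellipse semi-major axis a_t = (r₁ + r₂)/2 = (7611 + 59120)/2 = 33365.5 km.
Circular speed at r = 59120 km: v_c = √(μ/r) = 2.59658 km/s.
Transfer-orbit speed at the same r (vis-viva, a = a_t): v_t = √[μ(2/r − 1/a_t)] = 1.24015 km/s.
Δv₂ = |v_t − v_c| = |1.24015 − 2.59658| = 1.356 km/s.

Δv₂ = 1356 m/s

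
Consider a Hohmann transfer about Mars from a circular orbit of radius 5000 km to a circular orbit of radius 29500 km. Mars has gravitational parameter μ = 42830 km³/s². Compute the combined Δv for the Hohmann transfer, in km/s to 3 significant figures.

The Hohmann ellipse has a_t = (r₁ + r₂)/2 = 17250 km.
Circular speed at r₁: v₁ = √(μ/r₁) = √(42830/5000) = 2.9268 km/s.
On the transfer ellipse at r₁, vis-viva equation gives v_p = √[μ(2/r₁ − 1/a_t)] = 3.8274 km/s.
First burn Δv₁ = |v_p − v₁| = 0.9006 km/s.
Circular speed at r₂: v₂ = √(μ/r₂) = 1.2049 km/s.
Transfer-orbit speed at r₂: v_a = √[μ(2/r₂ − 1/a_t)] = 0.64871 km/s.
Second burn Δv₂ = |v₂ − v_a| = 0.5562 km/s.
Total Δv = Δv₁ + Δv₂ = 1.457 km/s.

Δv = 1.46 km/s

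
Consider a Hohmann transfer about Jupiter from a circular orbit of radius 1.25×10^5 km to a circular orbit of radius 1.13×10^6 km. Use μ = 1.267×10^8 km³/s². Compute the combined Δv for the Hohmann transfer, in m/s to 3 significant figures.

Transfer-ellipse semi-major axis a_t = (r₁ + r₂)/2 = (1.250×10^5 + 1.130×10^6)/2 = 6.275×10^5 km.
At r₁ the circular-orbit speed is v₁ = √(μ/r₁) = 31.837 km/s.
On the transfer ellipse at r₁, v² = μ(2/r − 1/a) gives v_p = √[μ(2/r₁ − 1/a_t)] = 42.723 km/s.
First burn Δv₁ = |v_p − v₁| = 10.89 km/s.
Circular speed at r₂: v₂ = √(μ/r₂) = 10.589 km/s.
Transfer-orbit speed at r₂: v_a = √[μ(2/r₂ − 1/a_t)] = 4.7260 km/s.
Second burn Δv₂ = |v₂ − v_a| = 5.863 km/s.
Δv = Δv₁ + Δv₂ = 10.89 + 5.863 = 16.75 km/s.

Δv = 16700 m/s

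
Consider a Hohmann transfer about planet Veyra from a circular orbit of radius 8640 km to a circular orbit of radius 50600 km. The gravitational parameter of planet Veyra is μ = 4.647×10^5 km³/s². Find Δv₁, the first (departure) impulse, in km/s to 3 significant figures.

Δv₁ = 2.25 km/s

Transfer-ellipse semi-major axis a_t = (r₁ + r₂)/2 = (8640 + 50600)/2 = 29620 km.
On the circular orbit at r = 8640 km, v_c = √(μ/r) = 7.3338 km/s.
Vis-viva on the transfer ellipse at r = 8640 km gives v_t = √[μ(2/r − 1/a_t)] = 9.5854 km/s.
Δv₁ = |v_t − v_c| = |9.5854 − 7.3338| = 2.252 km/s.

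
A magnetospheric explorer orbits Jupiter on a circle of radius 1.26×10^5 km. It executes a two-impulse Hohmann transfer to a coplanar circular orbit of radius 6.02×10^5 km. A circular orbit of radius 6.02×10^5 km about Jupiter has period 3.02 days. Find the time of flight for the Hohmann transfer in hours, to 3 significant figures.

t = 17.0 hours

From Kepler's third law T² = 4π²r³/μ at r = 6.02×10^5 km, T = 3.02 days = 3.02 × 86400 s = 2.60928×10^5 s: μ = 4π²r³/T² = 1.26505×10^8 km³/s².
Transfer-ellipse semi-major axis a_t = (r₁ + r₂)/2 = (1.260×10^5 + 6.020×10^5)/2 = 3.640×10^5 km.
By Kepler's third law the transfer-orbit period is T = 2π√(a_t³/μ), so t = T/2 = 61340 s.
Converting: 61340 s ÷ 3600 s/hour = 17.0 hours.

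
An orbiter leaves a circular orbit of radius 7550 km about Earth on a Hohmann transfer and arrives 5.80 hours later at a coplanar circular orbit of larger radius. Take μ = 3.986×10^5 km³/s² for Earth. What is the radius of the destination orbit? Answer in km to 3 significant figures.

Transfer time t = 5.80 hours = 20880 s, and t = π√(a_t³/μ).
So a_t = (μ t²/π²)^(1/3) = (3.986×10^5 × (20880)² / π²)^(1/3) = 26016 km.
Since a_t = (r₁ + r₂)/2, r₂ = 2a_t − r₁ = 2×26016 − 7550 = 44482 km.

r₂ = 44500 km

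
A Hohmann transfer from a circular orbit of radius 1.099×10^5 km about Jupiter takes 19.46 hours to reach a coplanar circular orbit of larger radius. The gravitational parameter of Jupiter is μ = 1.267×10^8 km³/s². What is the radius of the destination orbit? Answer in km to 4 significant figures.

r₂ = 6.859×10^5 km

Transfer time t = 19.46 hours = 70056 s, and t = π√(a_t³/μ).
So a_t = (μ t²/π²)^(1/3) = (1.267×10^8 × (70056)² / π²)^(1/3) = 3.9791×10^5 km.
Since a_t = (r₁ + r₂)/2, r₂ = 2a_t − r₁ = 2×3.9791×10^5 − 1.099×10^5 = 6.8592×10^5 km.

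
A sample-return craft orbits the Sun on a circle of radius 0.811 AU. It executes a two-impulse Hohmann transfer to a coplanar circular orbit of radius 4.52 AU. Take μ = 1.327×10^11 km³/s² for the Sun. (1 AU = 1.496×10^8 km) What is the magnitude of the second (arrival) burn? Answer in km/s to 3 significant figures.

In km: r₁ = 0.811 × 1.496×10^8 = 1.213256×10^8 km; r₂ = 4.52 × 1.496×10^8 = 6.76192×10^8 km.
Transfer-ellipse semi-major axis a_t = (r₁ + r₂)/2 = (1.213256×10^8 + 6.76192×10^8)/2 = 3.987588×10^8 km.
Circular speed at r = 6.76192×10^8 km: v_c = √(μ/r) = 14.009 km/s.
Transfer-orbit speed at the same r (vis-viva, a = a_t): v_t = √[μ(2/r − 1/a_t)] = 7.7272 km/s.
Δv₂ = |v_t − v_c| = |7.7272 − 14.009| = 6.282 km/s.

Δv₂ = 6.28 km/s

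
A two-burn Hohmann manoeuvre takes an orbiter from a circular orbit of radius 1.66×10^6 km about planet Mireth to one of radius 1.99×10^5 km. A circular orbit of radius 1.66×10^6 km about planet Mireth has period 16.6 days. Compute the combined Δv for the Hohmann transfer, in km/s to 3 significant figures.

From Kepler's third law T² = 4π²r³/μ at r = 1.66×10^6 km, T = 16.6 days = 16.6 × 86400 s = 1.43424×10^6 s: μ = 4π²r³/T² = 8.77890×10^7 km³/s².
Transfer-ellipse semi-major axis a_t = (r₁ + r₂)/2 = (1.660×10^6 + 1.990×10^5)/2 = 9.295×10^5 km.
At r₁ the circular-orbit speed is v₁ = √(μ/r₁) = 7.272 km/s.
On the transfer ellipse at r₁, vis-viva gives v_a = √[μ(2/r₁ − 1/a_t)] = 3.365 km/s.
First burn Δv₁ = |v_a − v₁| = 3.907 km/s.
At r₂, v₂ = √(μ/r₂) = 21.004 km/s.
Transfer-orbit speed at r₂: v_p = √[μ(2/r₂ − 1/a_t)] = 28.069 km/s.
Second burn Δv₂ = |v₂ − v_p| = 7.065 km/s.
Δv = Δv₁ + Δv₂ = 3.907 + 7.065 = 10.97 km/s.

Δv = 11.0 km/s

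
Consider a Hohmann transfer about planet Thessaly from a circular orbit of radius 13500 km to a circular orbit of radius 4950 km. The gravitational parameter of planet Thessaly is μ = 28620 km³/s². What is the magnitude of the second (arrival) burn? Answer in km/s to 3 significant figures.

The Hohmann ellipse has a_t = (r₁ + r₂)/2 = 9225 km.
Circular speed at r = 4950 km: v_c = √(μ/r) = 2.4045 km/s.
Vis-viva on the transfer ellipse at r = 4950 km gives v_t = √[μ(2/r − 1/a_t)] = 2.9088 km/s.
Δv₂ = |v_t − v_c| = |2.9088 − 2.4045| = 0.5043 km/s.

Δv₂ = 0.504 km/s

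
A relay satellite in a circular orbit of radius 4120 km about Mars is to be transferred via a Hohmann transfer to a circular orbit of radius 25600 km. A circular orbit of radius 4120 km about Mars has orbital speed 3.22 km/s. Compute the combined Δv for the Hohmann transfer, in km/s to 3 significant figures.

Δv = 1.62 km/s

From the circular-orbit relation v² = μ/r at r = 4120 km: μ = v²r = (3.22)² × 4120 = 42717.8 km³/s².
Transfer-ellipse semi-major axis a_t = (r₁ + r₂)/2 = (4120 + 25600)/2 = 14860 km.
Circular speed at r₁: v₁ = √(μ/r₁) = √(42717.8/4120) = 3.220 km/s.
Transfer-orbit speed at r₁ (vis-viva): v_p = √[μ(2/r₁ − 1/a_t)] = 4.226 km/s.
First burn Δv₁ = |v_p − v₁| = 1.006 km/s.
Circular speed at r₂: v₂ = √(μ/r₂) = 1.2918 km/s.
Transfer-orbit speed at r₂: v_a = √[μ(2/r₂ − 1/a_t)] = 0.68018 km/s.
Second burn Δv₂ = |v₂ − v_a| = 0.6116 km/s.
Δv = Δv₁ + Δv₂ = 1.006 + 0.6116 = 1.618 km/s.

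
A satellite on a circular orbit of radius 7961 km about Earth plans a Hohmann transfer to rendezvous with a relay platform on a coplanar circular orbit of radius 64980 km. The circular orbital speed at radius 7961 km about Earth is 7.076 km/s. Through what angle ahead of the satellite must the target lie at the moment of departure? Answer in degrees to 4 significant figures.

From the circular-orbit relation v² = μ/r at r = 7961 km: μ = v²r = (7.076)² × 7961 = 3.98605×10^5 km³/s².
Semi-major axis of the transfer orbit: a_t = (7961 + 64980)/2 = 36470.5 km.
The half-period of the transfer ellipse is t = π√(a_t³/μ) = 34660 s.
Target angular speed ω₂ = √(μ/r₂³) = 3.812×10^-5 rad/s.
Angle swept by the target during transfer: ω₂·t = 1.321 rad = 75.69°.
Arrival is 180° from departure on the ellipse, so φ = 180° − 75.69° = 104.3°.

φ = 104.3°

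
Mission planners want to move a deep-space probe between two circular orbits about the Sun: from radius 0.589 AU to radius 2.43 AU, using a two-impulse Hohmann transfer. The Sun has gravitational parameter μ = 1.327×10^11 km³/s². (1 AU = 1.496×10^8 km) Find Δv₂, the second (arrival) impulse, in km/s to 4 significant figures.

Δv₂ = 7.171 km/s

In km: r₁ = 0.589 × 1.496×10^8 = 8.81144×10^7 km; r₂ = 2.43 × 1.496×10^8 = 3.63528×10^8 km.
Semi-major axis of the transfer orbit: a_t = (8.81144×10^7 + 3.63528×10^8)/2 = 2.258212×10^8 km.
On the circular orbit at r = 3.63528×10^8 km, v_c = √(μ/r) = 19.106 km/s.
Vis-viva on the transfer ellipse at r = 3.63528×10^8 km gives v_t = √[μ(2/r − 1/a_t)] = 11.935 km/s.
Δv₂ = |v_t − v_c| = |11.935 − 19.106| = 7.171 km/s.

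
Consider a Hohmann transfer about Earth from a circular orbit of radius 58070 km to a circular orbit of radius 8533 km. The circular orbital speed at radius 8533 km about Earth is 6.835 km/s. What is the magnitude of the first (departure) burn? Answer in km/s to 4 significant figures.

From the circular-orbit relation v² = μ/r at r = 8533 km: μ = v²r = (6.835)² × 8533 = 3.98638×10^5 km³/s².
The Hohmann ellipse has a_t = (r₁ + r₂)/2 = 33301.5 km.
On the circular orbit at r = 58070 km, v_c = √(μ/r) = 2.620 km/s.
Transfer-orbit speed at the same r (vis-viva, a = a_t): v_t = √[μ(2/r − 1/a_t)] = 1.326 km/s.
Δv₁ = |v_t − v_c| = |1.326 − 2.620| = 1.294 km/s.

Δv₁ = 1.294 km/s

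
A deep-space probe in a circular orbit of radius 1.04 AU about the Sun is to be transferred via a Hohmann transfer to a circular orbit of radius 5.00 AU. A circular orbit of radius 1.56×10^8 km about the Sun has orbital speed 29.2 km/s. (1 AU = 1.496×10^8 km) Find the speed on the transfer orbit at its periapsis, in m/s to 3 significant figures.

From the circular-orbit relation v² = μ/r at r = 1.56×10^8 km: μ = v²r = (29.2)² × 1.56×10^8 = 1.33012×10^11 km³/s².
In km: r₁ = 1.04 × 1.496×10^8 = 1.55584×10^8 km; r₂ = 5.00 × 1.496×10^8 = 7.480×10^8 km.
Transfer-ellipse semi-major axis a_t = (r₁ + r₂)/2 = (1.55584×10^8 + 7.480×10^8)/2 = 4.51792×10^8 km.
The periapsis of the transfer ellipse is at r = 1.55584×10^8 km.
Vis-viva: v = √[μ(2/r − 1/a_t)] = √[1.33012×10^11 × (2/1.55584×10^8 − 1/4.51792×10^8)] = 37.62 km/s.

v = 37600 m/s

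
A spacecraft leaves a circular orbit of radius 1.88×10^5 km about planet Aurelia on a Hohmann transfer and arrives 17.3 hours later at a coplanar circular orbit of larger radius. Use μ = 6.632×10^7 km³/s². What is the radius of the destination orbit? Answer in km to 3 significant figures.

r₂ = 4.05×10^5 km

Transfer time t = 17.3 hours = 62280 s, and t = π√(a_t³/μ).
So a_t = (μ t²/π²)^(1/3) = (6.632×10^7 × (62280)² / π²)^(1/3) = 2.9649×10^5 km.
Since a_t = (r₁ + r₂)/2, r₂ = 2a_t − r₁ = 2×2.9649×10^5 − 1.880×10^5 = 4.0498×10^5 km.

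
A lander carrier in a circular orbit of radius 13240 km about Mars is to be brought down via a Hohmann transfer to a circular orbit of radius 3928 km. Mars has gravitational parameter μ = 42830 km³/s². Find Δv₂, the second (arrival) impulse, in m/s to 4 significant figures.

Semi-major axis of the transfer orbit: a_t = (13240 + 3928)/2 = 8584 km.
On the circular orbit at r = 3928 km, v_c = √(μ/r) = 3.3021 km/s.
Vis-viva on the transfer ellipse at r = 3928 km gives v_t = √[μ(2/r − 1/a_t)] = 4.1010 km/s.
Δv₂ = |v_t − v_c| = |4.1010 − 3.3021| = 0.7989 km/s.

Δv₂ = 798.9 m/s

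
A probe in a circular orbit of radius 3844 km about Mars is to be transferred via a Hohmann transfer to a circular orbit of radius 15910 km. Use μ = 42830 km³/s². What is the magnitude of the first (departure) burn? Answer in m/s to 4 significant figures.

Transfer-ellipse semi-major axis a_t = (r₁ + r₂)/2 = (3844 + 15910)/2 = 9877 km.
Circular speed at r = 3844 km: v_c = √(μ/r) = 3.3380 km/s.
Transfer-orbit speed at the same r (vis-viva, a = a_t): v_t = √[μ(2/r − 1/a_t)] = 4.2365 km/s.
Δv₁ = |v_t − v_c| = |4.2365 − 3.3380| = 0.8985 km/s.

Δv₁ = 898.5 m/s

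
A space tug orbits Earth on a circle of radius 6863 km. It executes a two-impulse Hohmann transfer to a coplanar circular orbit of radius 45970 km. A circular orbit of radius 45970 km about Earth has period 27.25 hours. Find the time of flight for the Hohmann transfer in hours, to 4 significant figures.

t = 5.935 hours

From Kepler's third law T² = 4π²r³/μ at r = 45970 km, T = 27.25 hours = 27.25 × 3600 s = 98100 s: μ = 4π²r³/T² = 3.98516×10^5 km³/s².
The Hohmann ellipse has a_t = (r₁ + r₂)/2 = 26416.5 km.
Transfer time t = π√(a_t³/μ) = π√((26416.5)³ / 3.98516×10^5) = 21367 s.
Converting: 21367 s ÷ 3600 s/hour = 5.935 hours.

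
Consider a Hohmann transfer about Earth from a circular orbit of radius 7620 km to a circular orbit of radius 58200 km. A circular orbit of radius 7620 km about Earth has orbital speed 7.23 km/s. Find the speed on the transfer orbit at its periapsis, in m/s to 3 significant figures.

From the circular-orbit relation v² = μ/r at r = 7620 km: μ = v²r = (7.23)² × 7620 = 3.98319×10^5 km³/s².
The Hohmann ellipse has a_t = (r₁ + r₂)/2 = 32910 km.
At periapsis, r = 7620 km.
Applying v² = μ(2/r − 1/a_t): v = 9.615 km/s.

v = 9610 m/s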